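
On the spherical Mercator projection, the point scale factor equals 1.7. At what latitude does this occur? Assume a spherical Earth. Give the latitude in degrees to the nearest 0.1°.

Mercator scale is k = sec φ = 1/cos φ.
1/cos φ = 1.7  ⇒  cos φ = 0.5882  ⇒  φ = arccos(0.5882) ≈ 54.0°.

54.0°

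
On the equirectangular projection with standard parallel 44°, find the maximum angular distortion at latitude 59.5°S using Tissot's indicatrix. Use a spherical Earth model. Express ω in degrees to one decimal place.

In the equirectangular projection with standard parallel φ₀ = 44° (x = Rλ cos φ₀, y = Rφ), meridians are true-scale (h = 1) and the parallel scale is k = cos φ₀ / cos φ.
At 59.5°: h = 1.000, k = 1.417; principal scales a = 1.417, b = 1.000.
sin(ω/2) = (a − b)/(a + b) = 0.4173/2.417 = 0.1726, so ω = 2 arcsin(0.1726) ≈ 19.9°.

19.9°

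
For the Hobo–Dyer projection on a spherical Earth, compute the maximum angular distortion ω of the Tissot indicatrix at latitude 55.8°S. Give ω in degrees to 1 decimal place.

Hobo–Dyer is a cylindrical equal-area projection with standard parallels at ±37.5°. For cylindrical equal-area with standard parallel φ₀, h = cos φ / cos φ₀ and k = cos φ₀ / cos φ, so h·k = 1.
At 55.8°: h = 0.7085, k = 1.411; principal scales a = 1.411, b = 0.7085.
sin(ω/2) = (a − b)/(a + b) = 0.7030/2.120 = 0.3316, so ω = 2 arcsin(0.3316) ≈ 38.7°.

38.7°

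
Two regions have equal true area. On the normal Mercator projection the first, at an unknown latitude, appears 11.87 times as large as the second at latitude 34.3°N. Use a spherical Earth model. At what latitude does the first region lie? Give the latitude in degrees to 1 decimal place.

76.1°

For equal true areas on Mercator, apparent areas scale as sec²φ, so the ratio is cos²φ₂ / cos²φ₁.
cos²φ₂ / cos²φ₁ = 11.87  ⇒  cos φ₁ = cos 34.3° / √11.87 = 0.8261/3.445 = 0.2398.
φ₁ = arccos(0.2398) ≈ 76.1°.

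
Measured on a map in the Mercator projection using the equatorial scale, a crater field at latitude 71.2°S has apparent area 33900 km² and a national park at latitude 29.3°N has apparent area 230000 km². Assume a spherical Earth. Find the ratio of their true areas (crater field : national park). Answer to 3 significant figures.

Mercator's areal exaggeration is sec²φ; hence true area = (apparent area) · cos²φ.
True area of crater field: 33900 × cos²(71.2°) = 33900 × 0.1039 = 3521 km².
True area of national park: 230000 × cos²(29.3°) = 230000 × 0.7605 = 174900 km².
Ratio = 3521 / 174900 ≈ 0.0201.

0.0201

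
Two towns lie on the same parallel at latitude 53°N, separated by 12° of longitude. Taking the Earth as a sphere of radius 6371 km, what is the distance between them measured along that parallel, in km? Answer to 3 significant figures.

Arc length along a parallel = R cos φ · Δλ (with Δλ in radians).
= 6371 × cos 53° × (12° × π/180) = 6371 × 0.6018 × 0.2094 ≈ 803 km.

803 km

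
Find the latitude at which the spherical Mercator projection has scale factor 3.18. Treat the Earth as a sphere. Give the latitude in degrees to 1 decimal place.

Mercator scale is k = sec φ = 1/cos φ.
1/cos φ = 3.18  ⇒  cos φ = 0.3145  ⇒  φ = arccos(0.3145) ≈ 71.7°.

71.7°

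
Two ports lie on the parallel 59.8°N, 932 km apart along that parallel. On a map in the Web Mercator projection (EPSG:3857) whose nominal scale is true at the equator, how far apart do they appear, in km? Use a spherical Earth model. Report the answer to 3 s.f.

Mercator is conformal, so the point scale is isotropic: h = k = sec φ = 1/cos φ.
Along the parallel, k = sec 59.8° = 1/0.5030 = 1.988.
Map distance = 932 × 1.988 ≈ 1850 km.

1850 km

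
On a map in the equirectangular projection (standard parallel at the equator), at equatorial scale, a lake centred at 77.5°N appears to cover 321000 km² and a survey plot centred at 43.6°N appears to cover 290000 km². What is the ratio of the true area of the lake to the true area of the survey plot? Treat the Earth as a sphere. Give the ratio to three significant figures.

Plate carrée has h = 1 and k = sec φ, giving areal scale sec φ; true area = (apparent area) · cos φ.
True area of lake: 321000 × cos(77.5°) = 321000 × 0.2164 = 69480 km².
True area of survey plot: 290000 × cos(43.6°) = 290000 × 0.7242 = 210000 km².
Ratio = 69480 / 210000 ≈ 0.331.

0.331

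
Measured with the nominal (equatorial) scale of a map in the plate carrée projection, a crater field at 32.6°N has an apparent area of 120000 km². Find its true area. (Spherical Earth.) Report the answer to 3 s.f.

Plate carrée maps x = Rλ, y = Rφ. The meridian scale is h = 1 and the parallel scale is k = 1/cos φ = sec φ.
Areal scale = h·k = 1 × sec φ; at 32.6°, h = 1.000, k = 1.187, so h·k = 1.187.
True area = apparent / (areal scale) = 120000 / 1.187 ≈ 101000 km².

101000 km²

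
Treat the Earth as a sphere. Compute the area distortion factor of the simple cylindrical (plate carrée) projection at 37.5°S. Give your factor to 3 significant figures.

1.26

Plate carrée maps x = Rλ, y = Rφ. The meridian scale is h = 1 and the parallel scale is k = 1/cos φ = sec φ.
Areal scale = h·k = 1 × sec φ; at 37.5°, h = 1.000, k = 1.260, so h·k = 1.260.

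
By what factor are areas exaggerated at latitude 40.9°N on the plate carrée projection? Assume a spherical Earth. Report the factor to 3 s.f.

For the equirectangular projection with φ₀ = 0 (plate carrée), h = 1 along meridians and k = sec φ along parallels.
Areal scale = h·k = 1 × sec φ; at 40.9°, h = 1.000, k = 1.323, so h·k = 1.323.

1.32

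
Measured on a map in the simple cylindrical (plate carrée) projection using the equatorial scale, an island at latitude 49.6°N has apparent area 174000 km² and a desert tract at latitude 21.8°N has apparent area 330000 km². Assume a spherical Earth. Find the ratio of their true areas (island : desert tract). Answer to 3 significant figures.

0.368

On the plate carrée, areal scale = h·k = 1 × sec φ, so true area = apparent × cos φ.
True area of island: 174000 × cos(49.6°) = 174000 × 0.6481 = 112800 km².
True area of desert tract: 330000 × cos(21.8°) = 330000 × 0.9285 = 306400 km².
Ratio = 112800 / 306400 ≈ 0.368.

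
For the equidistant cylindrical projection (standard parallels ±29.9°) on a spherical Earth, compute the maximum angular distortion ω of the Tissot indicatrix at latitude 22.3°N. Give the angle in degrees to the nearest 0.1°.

3.7°

With standard parallel φ₀ = 29.9°, the equirectangular projection gives x = Rλ cos φ₀, y = Rφ, so h = 1 and k = cos 29.9° / cos φ.
At 22.3°: h = 1.000, k = 0.9370; principal scales a = 1.000, b = 0.9370.
sin(ω/2) = (a − b)/(a + b) = 0.06303/1.937 = 0.03254, so ω = 2 arcsin(0.03254) ≈ 3.7°.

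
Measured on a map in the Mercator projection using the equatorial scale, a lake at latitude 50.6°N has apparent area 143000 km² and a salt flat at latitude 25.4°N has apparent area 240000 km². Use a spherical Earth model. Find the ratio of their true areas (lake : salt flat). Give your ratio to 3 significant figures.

0.294

Mercator's areal exaggeration is sec²φ; hence true area = (apparent area) · cos²φ.
True area of lake: 143000 × cos²(50.6°) = 143000 × 0.4029 = 57610 km².
True area of salt flat: 240000 × cos²(25.4°) = 240000 × 0.8160 = 195800 km².
Ratio = 57610 / 195800 ≈ 0.294.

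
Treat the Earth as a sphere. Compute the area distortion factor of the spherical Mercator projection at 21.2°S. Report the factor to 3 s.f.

For Mercator, h = k = sec φ (a conformal cylindrical projection has a single point scale, 1/cos φ).
Areal scale = k² = sec²φ = 1/cos²(21.2°) = 1/0.9323² = 1.150.

1.15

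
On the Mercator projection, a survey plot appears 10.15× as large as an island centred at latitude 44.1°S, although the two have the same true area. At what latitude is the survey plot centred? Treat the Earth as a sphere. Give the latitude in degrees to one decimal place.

77.0°

For equal true areas on Mercator, apparent areas scale as sec²φ, so the ratio is cos²φ₂ / cos²φ₁.
cos²φ₂ / cos²φ₁ = 10.15  ⇒  cos φ₁ = cos 44.1° / √10.15 = 0.7181/3.186 = 0.2254.
φ₁ = arccos(0.2254) ≈ 77.0°.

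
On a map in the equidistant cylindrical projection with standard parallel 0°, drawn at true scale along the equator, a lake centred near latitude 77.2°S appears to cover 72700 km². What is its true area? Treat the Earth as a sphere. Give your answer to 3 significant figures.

16100 km²

In the plate carrée (x = Rλ, y = Rφ), meridians are true-scale (h = 1) and parallels are stretched by k = sec φ.
Areal scale = h·k = 1 × sec φ; at 77.2°, h = 1.000, k = 4.514, so h·k = 4.514.
True area = apparent / (areal scale) = 72700 / 4.514 ≈ 16100 km².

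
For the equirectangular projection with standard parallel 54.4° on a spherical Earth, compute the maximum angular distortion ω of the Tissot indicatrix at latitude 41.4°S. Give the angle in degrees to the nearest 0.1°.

14.5°

With standard parallel φ₀ = 54.4°, the equirectangular projection gives x = Rλ cos φ₀, y = Rφ, so h = 1 and k = cos 54.4° / cos φ.
At 41.4°: h = 1.000, k = 0.7760; principal scales a = 1.000, b = 0.7760.
sin(ω/2) = (a − b)/(a + b) = 0.2240/1.776 = 0.1261, so ω = 2 arcsin(0.1261) ≈ 14.5°.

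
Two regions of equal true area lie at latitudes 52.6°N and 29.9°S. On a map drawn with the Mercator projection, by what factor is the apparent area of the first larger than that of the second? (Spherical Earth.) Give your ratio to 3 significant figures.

2.04

Mercator is conformal with k = sec φ, so areal scale = k² = sec²φ.
At 52.6°: sec²(52.6°) = 1/0.6074² = 2.711.
At 29.9°: sec²(29.9°) = 1/0.8669² = 1.331.
Ratio = 2.711/1.331 = cos²(29.9°)/cos²(52.6°) ≈ 2.04.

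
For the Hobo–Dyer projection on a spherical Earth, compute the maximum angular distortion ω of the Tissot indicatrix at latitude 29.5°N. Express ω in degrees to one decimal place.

10.6°

The Hobo–Dyer projection is cylindrical equal-area with φ₀ = 37.5°. Cylindrical equal-area (φ₀ = 37.5°): h = cos φ / cos 37.5° along meridians, k = cos 37.5° / cos φ along parallels; h·k = 1.
At 29.5°: h = 1.097, k = 0.9115; principal scales a = 1.097, b = 0.9115.
sin(ω/2) = (a − b)/(a + b) = 0.1855/2.009 = 0.09237, so ω = 2 arcsin(0.09237) ≈ 10.6°.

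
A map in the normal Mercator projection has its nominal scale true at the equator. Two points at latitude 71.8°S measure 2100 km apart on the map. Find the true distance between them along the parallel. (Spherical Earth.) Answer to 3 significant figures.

For Mercator, h = k = sec φ (a conformal cylindrical projection has a single point scale, 1/cos φ).
Along the parallel at 71.8°, map distances are exaggerated by k = sec 71.8° = 3.202.
True distance = 2100 / 3.202 = 2100 × cos 71.8° ≈ 656 km.

656 km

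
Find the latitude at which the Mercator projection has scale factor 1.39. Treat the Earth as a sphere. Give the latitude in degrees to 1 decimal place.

Mercator scale is k = sec φ = 1/cos φ.
1/cos φ = 1.39  ⇒  cos φ = 0.7194  ⇒  φ = arccos(0.7194) ≈ 44.0°.

44.0°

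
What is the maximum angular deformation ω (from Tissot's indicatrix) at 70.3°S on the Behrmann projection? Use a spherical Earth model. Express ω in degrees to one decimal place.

94.9°

The Behrmann projection is cylindrical equal-area with φ₀ = 30°. For cylindrical equal-area with standard parallel φ₀, h = cos φ / cos φ₀ and k = cos φ₀ / cos φ, so h·k = 1.
At 70.3°: h = 0.3892, k = 2.569; principal scales a = 2.569, b = 0.3892.
sin(ω/2) = (a − b)/(a + b) = 2.180/2.958 = 0.7368, so ω = 2 arcsin(0.7368) ≈ 94.9°.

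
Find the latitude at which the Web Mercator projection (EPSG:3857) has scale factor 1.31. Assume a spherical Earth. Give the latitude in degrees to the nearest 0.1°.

Mercator scale is k = sec φ = 1/cos φ.
1/cos φ = 1.31  ⇒  cos φ = 0.7634  ⇒  φ = arccos(0.7634) ≈ 40.2°.

40.2°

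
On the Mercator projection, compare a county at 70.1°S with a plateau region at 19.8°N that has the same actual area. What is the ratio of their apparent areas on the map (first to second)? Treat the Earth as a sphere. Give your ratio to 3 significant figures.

Mercator is conformal with k = sec φ, so areal scale = k² = sec²φ.
At 70.1°: sec²(70.1°) = 1/0.3404² = 8.631.
At 19.8°: sec²(19.8°) = 1/0.9409² = 1.130.
Ratio = 8.631/1.130 = cos²(19.8°)/cos²(70.1°) ≈ 7.64.

7.64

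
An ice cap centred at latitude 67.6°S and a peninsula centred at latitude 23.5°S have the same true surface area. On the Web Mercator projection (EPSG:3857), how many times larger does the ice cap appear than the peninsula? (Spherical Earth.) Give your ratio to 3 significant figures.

Mercator areal scale is sec²φ.
At 67.6°: sec²(67.6°) = 1/0.3811² = 6.886.
At 23.5°: sec²(23.5°) = 1/0.9171² = 1.189.
Ratio = 6.886/1.189 = cos²(23.5°)/cos²(67.6°) ≈ 5.79.

5.79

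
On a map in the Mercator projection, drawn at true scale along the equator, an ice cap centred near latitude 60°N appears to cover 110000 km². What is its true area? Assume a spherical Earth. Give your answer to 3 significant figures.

27500 km²

For Mercator, h = k = sec φ (a conformal cylindrical projection has a single point scale, 1/cos φ).
Areal scale = k² = sec²φ = 1/cos²(60°) = 1/0.5000² = 4.000.
True area = apparent / (areal scale) = 110000 / 4.000 ≈ 27500 km².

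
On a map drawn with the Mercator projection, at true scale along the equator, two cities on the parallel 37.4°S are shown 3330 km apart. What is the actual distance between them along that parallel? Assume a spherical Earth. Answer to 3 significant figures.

For Mercator, h = k = sec φ (a conformal cylindrical projection has a single point scale, 1/cos φ).
Along the parallel at 37.4°, map distances are exaggerated by k = sec 37.4° = 1.259.
True distance = 3330 / 1.259 = 3330 × cos 37.4° ≈ 2650 km.

2650 km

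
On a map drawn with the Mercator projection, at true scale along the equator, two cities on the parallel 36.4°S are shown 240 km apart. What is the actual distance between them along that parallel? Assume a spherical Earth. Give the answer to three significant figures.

193 km

Mercator is conformal, so the point scale is isotropic: h = k = sec φ = 1/cos φ.
Along the parallel at 36.4°, map distances are exaggerated by k = sec 36.4° = 1.242.
True distance = 240 / 1.242 = 240 × cos 36.4° ≈ 193 km.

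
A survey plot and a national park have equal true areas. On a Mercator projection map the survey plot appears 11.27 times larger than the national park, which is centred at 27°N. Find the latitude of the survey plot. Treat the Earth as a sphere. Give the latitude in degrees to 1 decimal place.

74.6°

Mercator areal scale is sec²φ, so apparent-area ratio = sec²φ₁ / sec²φ₂ = cos²φ₂ / cos²φ₁.
cos²φ₂ / cos²φ₁ = 11.27  ⇒  cos φ₁ = cos 27° / √11.27 = 0.8910/3.357 = 0.2654.
φ₁ = arccos(0.2654) ≈ 74.6°.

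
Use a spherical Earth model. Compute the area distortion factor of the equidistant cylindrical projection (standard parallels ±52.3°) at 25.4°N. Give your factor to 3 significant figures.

0.677

The equidistant cylindrical projection with φ₀ = 52.3° has h = 1 (meridians true) and k = cos φ₀ / cos φ along parallels.
Areal scale = h·k = 1 × cos φ₀ / cos φ; at 25.4°, h = 1.000, k = 0.6770, so h·k = 0.6770.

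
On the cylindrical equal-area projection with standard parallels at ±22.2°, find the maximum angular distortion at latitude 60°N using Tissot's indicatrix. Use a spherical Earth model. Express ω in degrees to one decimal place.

A cylindrical equal-area projection with standard parallel φ₀ has meridian scale h = cos φ / cos φ₀ and parallel scale k = cos φ₀ / cos φ (so areas are preserved, h·k = 1).
At 60°: h = 0.5400, k = 1.852; principal scales a = 1.852, b = 0.5400.
sin(ω/2) = (a − b)/(a + b) = 1.312/2.392 = 0.5484, so ω = 2 arcsin(0.5484) ≈ 66.5°.

66.5°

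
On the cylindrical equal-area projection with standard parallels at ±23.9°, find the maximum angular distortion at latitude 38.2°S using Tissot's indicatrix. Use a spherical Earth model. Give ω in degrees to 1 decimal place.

A cylindrical equal-area projection with standard parallel φ₀ has meridian scale h = cos φ / cos φ₀ and parallel scale k = cos φ₀ / cos φ (so areas are preserved, h·k = 1).
At 38.2°: h = 0.8596, k = 1.163; principal scales a = 1.163, b = 0.8596.
sin(ω/2) = (a − b)/(a + b) = 0.3038/2.023 = 0.1502, so ω = 2 arcsin(0.1502) ≈ 17.3°.

17.3°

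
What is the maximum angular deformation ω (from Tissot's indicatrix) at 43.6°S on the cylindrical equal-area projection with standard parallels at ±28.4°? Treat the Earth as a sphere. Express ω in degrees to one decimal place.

Cylindrical equal-area (φ₀ = 28.4°): h = cos φ / cos 28.4° along meridians, k = cos 28.4° / cos φ along parallels; h·k = 1.
At 43.6°: h = 0.8233, k = 1.215; principal scales a = 1.215, b = 0.8233.
sin(ω/2) = (a − b)/(a + b) = 0.3914/2.038 = 0.1921, so ω = 2 arcsin(0.1921) ≈ 22.1°.

22.1°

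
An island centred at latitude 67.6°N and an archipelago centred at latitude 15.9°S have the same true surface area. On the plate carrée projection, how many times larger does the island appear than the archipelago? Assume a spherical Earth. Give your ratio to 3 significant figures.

2.52

In the plate carrée (x = Rλ, y = Rφ), meridians are true-scale (h = 1) and parallels are stretched by k = sec φ.
Areal scale at 67.6°: h·k = 1.000 × 2.624 = 2.624.
Areal scale at 15.9°: h·k = 1.000 × 1.040 = 1.040.
Ratio = 2.624/1.040 ≈ 2.52.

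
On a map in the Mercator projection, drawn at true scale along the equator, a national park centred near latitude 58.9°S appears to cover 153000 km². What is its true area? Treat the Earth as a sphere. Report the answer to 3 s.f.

For Mercator, h = k = sec φ (a conformal cylindrical projection has a single point scale, 1/cos φ).
Areal scale = k² = sec²φ = 1/cos²(58.9°) = 1/0.5165² = 3.748.
True area = apparent / (areal scale) = 153000 / 3.748 ≈ 40800 km².

40800 km²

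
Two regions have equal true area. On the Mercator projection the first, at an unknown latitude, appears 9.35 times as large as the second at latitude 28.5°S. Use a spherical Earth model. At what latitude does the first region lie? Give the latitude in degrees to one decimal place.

On Mercator, (apparent₁)/(apparent₂) = sec²φ₁ / sec²φ₂ when true areas are equal.
cos²φ₂ / cos²φ₁ = 9.35  ⇒  cos φ₁ = cos 28.5° / √9.35 = 0.8788/3.058 = 0.2874.
φ₁ = arccos(0.2874) ≈ 73.3°.

73.3°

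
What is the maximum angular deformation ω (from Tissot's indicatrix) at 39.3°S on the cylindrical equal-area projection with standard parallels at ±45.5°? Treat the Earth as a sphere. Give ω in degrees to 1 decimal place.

11.3°

A cylindrical equal-area projection with standard parallel φ₀ has meridian scale h = cos φ / cos φ₀ and parallel scale k = cos φ₀ / cos φ (so areas are preserved, h·k = 1).
At 39.3°: h = 1.104, k = 0.9058; principal scales a = 1.104, b = 0.9058.
sin(ω/2) = (a − b)/(a + b) = 0.1983/2.010 = 0.09866, so ω = 2 arcsin(0.09866) ≈ 11.3°.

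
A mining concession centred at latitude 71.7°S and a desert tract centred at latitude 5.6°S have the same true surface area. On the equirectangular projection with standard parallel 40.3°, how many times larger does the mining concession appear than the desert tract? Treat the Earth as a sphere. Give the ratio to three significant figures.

In the equirectangular projection with standard parallel φ₀ = 40.3° (x = Rλ cos φ₀, y = Rφ), meridians are true-scale (h = 1) and the parallel scale is k = cos φ₀ / cos φ.
Areal scale at 71.7°: h·k = 1.000 × 2.429 = 2.429.
Areal scale at 5.6°: h·k = 1.000 × 0.7663 = 0.7663.
Ratio = 2.429/0.7663 ≈ 3.17.

3.17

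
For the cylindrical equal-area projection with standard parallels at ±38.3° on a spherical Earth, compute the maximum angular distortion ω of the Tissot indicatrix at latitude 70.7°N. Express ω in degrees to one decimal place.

88.6°

For cylindrical equal-area with standard parallel φ₀, h = cos φ / cos φ₀ and k = cos φ₀ / cos φ, so h·k = 1.
At 70.7°: h = 0.4212, k = 2.374; principal scales a = 2.374, b = 0.4212.
sin(ω/2) = (a − b)/(a + b) = 1.953/2.796 = 0.6987, so ω = 2 arcsin(0.6987) ≈ 88.6°.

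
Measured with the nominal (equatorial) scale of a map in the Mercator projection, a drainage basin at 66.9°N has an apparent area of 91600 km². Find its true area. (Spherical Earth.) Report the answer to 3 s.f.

For Mercator, h = k = sec φ (a conformal cylindrical projection has a single point scale, 1/cos φ).
Areal scale = k² = sec²φ = 1/cos²(66.9°) = 1/0.3923² = 6.497.
True area = apparent / (areal scale) = 91600 / 6.497 ≈ 14100 km².

14100 km²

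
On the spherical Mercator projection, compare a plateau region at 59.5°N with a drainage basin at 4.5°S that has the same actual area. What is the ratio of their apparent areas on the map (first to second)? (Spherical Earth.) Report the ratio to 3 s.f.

3.86

Mercator areal scale is sec²φ.
At 59.5°: sec²(59.5°) = 1/0.5075² = 3.882.
At 4.5°: sec²(4.5°) = 1/0.9969² = 1.006.
Ratio = 3.882/1.006 = cos²(4.5°)/cos²(59.5°) ≈ 3.86.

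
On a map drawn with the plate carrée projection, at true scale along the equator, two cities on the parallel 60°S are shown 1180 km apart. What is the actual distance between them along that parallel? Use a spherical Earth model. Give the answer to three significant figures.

For the equirectangular projection with φ₀ = 0 (plate carrée), h = 1 along meridians and k = sec φ along parallels.
Along the parallel at 60°, map distances are exaggerated by k = sec 60° = 2.000.
True distance = 1180 / 2.000 = 1180 × cos 60° ≈ 590 km.

590 km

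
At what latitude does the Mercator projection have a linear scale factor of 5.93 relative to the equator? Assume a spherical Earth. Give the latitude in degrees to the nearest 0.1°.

Mercator scale is k = sec φ = 1/cos φ.
1/cos φ = 5.93  ⇒  cos φ = 0.1686  ⇒  φ = arccos(0.1686) ≈ 80.3°.

80.3°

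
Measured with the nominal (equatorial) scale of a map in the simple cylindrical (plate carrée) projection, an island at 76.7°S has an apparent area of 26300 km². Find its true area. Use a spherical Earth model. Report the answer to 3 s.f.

For the equirectangular projection with φ₀ = 0 (plate carrée), h = 1 along meridians and k = sec φ along parallels.
Areal scale = h·k = 1 × sec φ; at 76.7°, h = 1.000, k = 4.347, so h·k = 4.347.
True area = apparent / (areal scale) = 26300 / 4.347 ≈ 6050 km².

6050 km²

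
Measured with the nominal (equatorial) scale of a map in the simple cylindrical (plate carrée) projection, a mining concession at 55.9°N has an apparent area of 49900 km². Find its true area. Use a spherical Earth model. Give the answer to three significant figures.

28000 km²

Plate carrée maps x = Rλ, y = Rφ. The meridian scale is h = 1 and the parallel scale is k = 1/cos φ = sec φ.
Areal scale = h·k = 1 × sec φ; at 55.9°, h = 1.000, k = 1.784, so h·k = 1.784.
True area = apparent / (areal scale) = 49900 / 1.784 ≈ 28000 km².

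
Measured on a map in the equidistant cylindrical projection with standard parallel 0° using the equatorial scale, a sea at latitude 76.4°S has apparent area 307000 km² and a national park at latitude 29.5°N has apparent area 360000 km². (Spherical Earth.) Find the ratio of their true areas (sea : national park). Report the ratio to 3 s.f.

On the plate carrée, areal scale = h·k = 1 × sec φ, so true area = apparent × cos φ.
True area of sea: 307000 × cos(76.4°) = 307000 × 0.2351 = 72190 km².
True area of national park: 360000 × cos(29.5°) = 360000 × 0.8704 = 313300 km².
Ratio = 72190 / 313300 ≈ 0.230.

0.230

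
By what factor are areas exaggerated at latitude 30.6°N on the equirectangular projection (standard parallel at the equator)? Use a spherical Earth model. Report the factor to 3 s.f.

1.16

In the plate carrée (x = Rλ, y = Rφ), meridians are true-scale (h = 1) and parallels are stretched by k = sec φ.
Areal scale = h·k = 1 × sec φ; at 30.6°, h = 1.000, k = 1.162, so h·k = 1.162.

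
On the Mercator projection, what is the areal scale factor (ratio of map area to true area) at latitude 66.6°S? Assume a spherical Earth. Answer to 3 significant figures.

6.34

Mercator is conformal, so the point scale is isotropic: h = k = sec φ = 1/cos φ.
Areal scale = k² = sec²φ = 1/cos²(66.6°) = 1/0.3971² = 6.340.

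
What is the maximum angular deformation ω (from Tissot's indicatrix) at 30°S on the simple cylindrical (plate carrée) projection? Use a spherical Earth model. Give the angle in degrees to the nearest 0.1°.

For the equirectangular projection with φ₀ = 0 (plate carrée), h = 1 along meridians and k = sec φ along parallels.
At 30°: h = 1.000, k = 1.155; principal scales a = 1.155, b = 1.000.
sin(ω/2) = (a − b)/(a + b) = 0.1547/2.155 = 0.07180, so ω = 2 arcsin(0.07180) ≈ 8.2°.

8.2°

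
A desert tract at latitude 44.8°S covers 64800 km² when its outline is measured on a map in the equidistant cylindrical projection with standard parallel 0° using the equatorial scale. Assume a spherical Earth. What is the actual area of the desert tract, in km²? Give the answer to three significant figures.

46000 km²

For the equirectangular projection with φ₀ = 0 (plate carrée), h = 1 along meridians and k = sec φ along parallels.
Areal scale = h·k = 1 × sec φ; at 44.8°, h = 1.000, k = 1.409, so h·k = 1.409.
True area = apparent / (areal scale) = 64800 / 1.409 ≈ 46000 km².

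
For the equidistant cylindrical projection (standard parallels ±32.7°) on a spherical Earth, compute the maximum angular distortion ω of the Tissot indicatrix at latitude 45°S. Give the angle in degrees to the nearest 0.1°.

10.0°

With standard parallel φ₀ = 32.7°, the equirectangular projection gives x = Rλ cos φ₀, y = Rφ, so h = 1 and k = cos 32.7° / cos φ.
At 45°: h = 1.000, k = 1.190; principal scales a = 1.190, b = 1.000.
sin(ω/2) = (a − b)/(a + b) = 0.1901/2.190 = 0.08679, so ω = 2 arcsin(0.08679) ≈ 10.0°.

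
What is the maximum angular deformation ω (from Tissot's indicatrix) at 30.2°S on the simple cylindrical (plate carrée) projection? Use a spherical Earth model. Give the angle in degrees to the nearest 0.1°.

Plate carrée maps x = Rλ, y = Rφ. The meridian scale is h = 1 and the parallel scale is k = 1/cos φ = sec φ.
At 30.2°: h = 1.000, k = 1.157; principal scales a = 1.157, b = 1.000.
sin(ω/2) = (a − b)/(a + b) = 0.1570/2.157 = 0.07280, so ω = 2 arcsin(0.07280) ≈ 8.4°.

8.4°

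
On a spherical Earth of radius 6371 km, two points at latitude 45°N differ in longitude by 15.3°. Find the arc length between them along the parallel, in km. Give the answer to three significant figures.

Arc length along a parallel = R cos φ · Δλ (with Δλ in radians).
= 6371 × cos 45° × (15.3° × π/180) = 6371 × 0.7071 × 0.2670 ≈ 1200 km.

1200 km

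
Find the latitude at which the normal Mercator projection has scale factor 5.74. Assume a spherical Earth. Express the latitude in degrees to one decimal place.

Mercator scale is k = sec φ = 1/cos φ.
1/cos φ = 5.74  ⇒  cos φ = 0.1742  ⇒  φ = arccos(0.1742) ≈ 80.0°.

80.0°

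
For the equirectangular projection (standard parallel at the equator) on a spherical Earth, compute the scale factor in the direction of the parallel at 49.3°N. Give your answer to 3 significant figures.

In the plate carrée (x = Rλ, y = Rφ), meridians are true-scale (h = 1) and parallels are stretched by k = sec φ.
k = 1/cos 49.3° = 1/0.6521 = 1.534.

1.53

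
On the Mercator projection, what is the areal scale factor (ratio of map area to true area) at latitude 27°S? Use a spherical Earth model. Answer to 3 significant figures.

The Mercator projection is conformal; its linear scale factor is the same in every direction and equals sec φ = 1/cos φ.
Areal scale = k² = sec²φ = 1/cos²(27°) = 1/0.8910² = 1.260.

1.26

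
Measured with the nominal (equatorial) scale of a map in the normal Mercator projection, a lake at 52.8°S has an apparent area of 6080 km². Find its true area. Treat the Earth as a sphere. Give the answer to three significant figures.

2220 km²

Mercator is conformal, so the point scale is isotropic: h = k = sec φ = 1/cos φ.
Areal scale = k² = sec²φ = 1/cos²(52.8°) = 1/0.6046² = 2.736.
True area = apparent / (areal scale) = 6080 / 2.736 ≈ 2220 km².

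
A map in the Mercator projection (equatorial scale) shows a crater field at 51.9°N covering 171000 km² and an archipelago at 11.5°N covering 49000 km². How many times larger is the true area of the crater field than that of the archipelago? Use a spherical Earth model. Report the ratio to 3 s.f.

Since Mercator area scale is 1/cos²φ, the true area equals the apparent area multiplied by cos²φ.
True area of crater field: 171000 × cos²(51.9°) = 171000 × 0.3807 = 65110 km².
True area of archipelago: 49000 × cos²(11.5°) = 49000 × 0.9603 = 47050 km².
Ratio = 65110 / 47050 ≈ 1.38.

1.38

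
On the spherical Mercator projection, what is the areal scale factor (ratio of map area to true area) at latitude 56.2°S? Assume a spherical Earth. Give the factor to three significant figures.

The Mercator projection is conformal; its linear scale factor is the same in every direction and equals sec φ = 1/cos φ.
Areal scale = k² = sec²φ = 1/cos²(56.2°) = 1/0.5563² = 3.231.

3.23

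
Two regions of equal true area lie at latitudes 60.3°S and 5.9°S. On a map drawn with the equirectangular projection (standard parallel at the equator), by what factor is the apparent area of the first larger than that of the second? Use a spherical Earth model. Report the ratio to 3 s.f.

2.01

In the plate carrée (x = Rλ, y = Rφ), meridians are true-scale (h = 1) and parallels are stretched by k = sec φ.
Areal scale at 60.3°: h·k = 1.000 × 2.018 = 2.018.
Areal scale at 5.9°: h·k = 1.000 × 1.005 = 1.005.
Ratio = 2.018/1.005 ≈ 2.01.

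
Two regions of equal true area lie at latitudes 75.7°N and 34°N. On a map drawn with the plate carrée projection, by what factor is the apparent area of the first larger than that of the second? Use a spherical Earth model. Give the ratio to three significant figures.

3.36

For the equirectangular projection with φ₀ = 0 (plate carrée), h = 1 along meridians and k = sec φ along parallels.
Areal scale at 75.7°: h·k = 1.000 × 4.049 = 4.049.
Areal scale at 34°: h·k = 1.000 × 1.206 = 1.206.
Ratio = 4.049/1.206 ≈ 3.36.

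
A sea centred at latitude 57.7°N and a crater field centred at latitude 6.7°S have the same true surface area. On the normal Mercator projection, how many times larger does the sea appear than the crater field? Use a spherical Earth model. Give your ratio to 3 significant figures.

On Mercator, area is exaggerated by sec²φ = 1/cos²φ.
At 57.7°: sec²(57.7°) = 1/0.5344² = 3.502.
At 6.7°: sec²(6.7°) = 1/0.9932² = 1.014.
Ratio = 3.502/1.014 = cos²(6.7°)/cos²(57.7°) ≈ 3.45.

3.45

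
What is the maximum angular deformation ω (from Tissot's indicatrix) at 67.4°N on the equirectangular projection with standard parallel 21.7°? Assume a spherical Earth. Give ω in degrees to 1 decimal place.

With standard parallel φ₀ = 21.7°, the equirectangular projection gives x = Rλ cos φ₀, y = Rφ, so h = 1 and k = cos 21.7° / cos φ.
At 67.4°: h = 1.000, k = 2.418; principal scales a = 2.418, b = 1.000.
sin(ω/2) = (a − b)/(a + b) = 1.418/3.418 = 0.4148, so ω = 2 arcsin(0.4148) ≈ 49.0°.

49.0°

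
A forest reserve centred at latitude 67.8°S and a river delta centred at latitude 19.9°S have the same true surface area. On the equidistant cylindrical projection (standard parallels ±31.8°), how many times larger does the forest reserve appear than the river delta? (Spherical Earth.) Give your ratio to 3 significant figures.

2.49

The equidistant cylindrical projection with φ₀ = 31.8° has h = 1 (meridians true) and k = cos φ₀ / cos φ along parallels.
Areal scale at 67.8°: h·k = 1.000 × 2.249 = 2.249.
Areal scale at 19.9°: h·k = 1.000 × 0.9039 = 0.9039.
Ratio = 2.249/0.9039 ≈ 2.49.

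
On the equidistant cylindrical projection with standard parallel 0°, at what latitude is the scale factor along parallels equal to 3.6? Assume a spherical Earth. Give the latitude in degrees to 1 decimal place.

73.9°

Plate carrée: h = 1, k = sec φ along parallels.
sec φ = 3.6  ⇒  cos φ = 0.2778  ⇒  φ ≈ 73.9°.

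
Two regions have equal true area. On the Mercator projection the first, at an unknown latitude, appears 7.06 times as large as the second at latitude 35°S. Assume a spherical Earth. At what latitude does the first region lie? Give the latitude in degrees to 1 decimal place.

72.0°

On Mercator, (apparent₁)/(apparent₂) = sec²φ₁ / sec²φ₂ when true areas are equal.
cos²φ₂ / cos²φ₁ = 7.06  ⇒  cos φ₁ = cos 35° / √7.06 = 0.8192/2.657 = 0.3083.
φ₁ = arccos(0.3083) ≈ 72.0°.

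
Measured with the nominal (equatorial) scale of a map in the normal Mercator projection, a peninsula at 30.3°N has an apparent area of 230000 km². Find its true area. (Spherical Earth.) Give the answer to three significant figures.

Mercator is conformal, so the point scale is isotropic: h = k = sec φ = 1/cos φ.
Areal scale = k² = sec²φ = 1/cos²(30.3°) = 1/0.8634² = 1.341.
True area = apparent / (areal scale) = 230000 / 1.341 ≈ 171000 km².

171000 km²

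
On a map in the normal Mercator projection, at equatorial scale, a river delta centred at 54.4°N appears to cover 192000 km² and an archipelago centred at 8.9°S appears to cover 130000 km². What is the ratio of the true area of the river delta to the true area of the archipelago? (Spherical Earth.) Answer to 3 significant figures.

Since Mercator area scale is 1/cos²φ, the true area equals the apparent area multiplied by cos²φ.
True area of river delta: 192000 × cos²(54.4°) = 192000 × 0.3389 = 65060 km².
True area of archipelago: 130000 × cos²(8.9°) = 130000 × 0.9761 = 126900 km².
Ratio = 65060 / 126900 ≈ 0.513.

0.513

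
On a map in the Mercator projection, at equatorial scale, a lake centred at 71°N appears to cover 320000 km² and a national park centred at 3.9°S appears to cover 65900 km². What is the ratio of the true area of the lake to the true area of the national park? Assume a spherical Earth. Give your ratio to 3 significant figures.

On Mercator the areal scale is sec²φ, so true area = apparent × cos²φ.
True area of lake: 320000 × cos²(71°) = 320000 × 0.1060 = 33920 km².
True area of national park: 65900 × cos²(3.9°) = 65900 × 0.9954 = 65600 km².
Ratio = 33920 / 65600 ≈ 0.517.

0.517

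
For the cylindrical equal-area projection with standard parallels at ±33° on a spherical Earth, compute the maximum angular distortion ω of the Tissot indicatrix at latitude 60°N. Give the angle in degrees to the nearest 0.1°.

56.8°

A cylindrical equal-area projection with standard parallel φ₀ has meridian scale h = cos φ / cos φ₀ and parallel scale k = cos φ₀ / cos φ (so areas are preserved, h·k = 1).
At 60°: h = 0.5962, k = 1.677; principal scales a = 1.677, b = 0.5962.
sin(ω/2) = (a − b)/(a + b) = 1.081/2.274 = 0.4755, so ω = 2 arcsin(0.4755) ≈ 56.8°.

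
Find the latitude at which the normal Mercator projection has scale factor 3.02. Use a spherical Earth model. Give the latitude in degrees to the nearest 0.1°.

70.7°

Mercator scale is k = sec φ = 1/cos φ.
1/cos φ = 3.02  ⇒  cos φ = 0.3311  ⇒  φ = arccos(0.3311) ≈ 70.7°.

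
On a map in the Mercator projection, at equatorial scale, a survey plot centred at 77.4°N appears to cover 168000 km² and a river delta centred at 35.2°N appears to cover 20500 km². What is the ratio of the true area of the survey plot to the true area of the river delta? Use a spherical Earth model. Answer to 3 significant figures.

0.584

On Mercator the areal scale is sec²φ, so true area = apparent × cos²φ.
True area of survey plot: 168000 × cos²(77.4°) = 168000 × 0.04759 = 7995 km².
True area of river delta: 20500 × cos²(35.2°) = 20500 × 0.6677 = 13690 km².
Ratio = 7995 / 13690 ≈ 0.584.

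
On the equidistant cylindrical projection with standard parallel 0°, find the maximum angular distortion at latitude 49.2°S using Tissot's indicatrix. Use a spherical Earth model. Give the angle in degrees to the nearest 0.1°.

24.2°

Plate carrée maps x = Rλ, y = Rφ. The meridian scale is h = 1 and the parallel scale is k = 1/cos φ = sec φ.
At 49.2°: h = 1.000, k = 1.530; principal scales a = 1.530, b = 1.000.
sin(ω/2) = (a − b)/(a + b) = 0.5304/2.530 = 0.2096, so ω = 2 arcsin(0.2096) ≈ 24.2°.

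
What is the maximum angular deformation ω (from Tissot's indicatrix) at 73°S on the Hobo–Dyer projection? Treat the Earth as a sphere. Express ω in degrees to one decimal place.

The Hobo–Dyer projection is cylindrical equal-area with φ₀ = 37.5°. Cylindrical equal-area (φ₀ = 37.5°): h = cos φ / cos 37.5° along meridians, k = cos 37.5° / cos φ along parallels; h·k = 1.
At 73°: h = 0.3685, k = 2.714; principal scales a = 2.714, b = 0.3685.
sin(ω/2) = (a − b)/(a + b) = 2.345/3.082 = 0.7609, so ω = 2 arcsin(0.7609) ≈ 99.1°.

99.1°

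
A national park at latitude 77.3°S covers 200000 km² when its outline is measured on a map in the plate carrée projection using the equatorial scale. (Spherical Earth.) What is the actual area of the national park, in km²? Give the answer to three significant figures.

In the plate carrée (x = Rλ, y = Rφ), meridians are true-scale (h = 1) and parallels are stretched by k = sec φ.
Areal scale = h·k = 1 × sec φ; at 77.3°, h = 1.000, k = 4.549, so h·k = 4.549.
True area = apparent / (areal scale) = 200000 / 4.549 ≈ 44000 km².

44000 km²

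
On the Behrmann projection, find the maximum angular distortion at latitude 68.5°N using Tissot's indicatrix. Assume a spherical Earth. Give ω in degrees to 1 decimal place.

Behrmann is a cylindrical equal-area projection with standard parallels at ±30°. A cylindrical equal-area projection with standard parallel φ₀ has meridian scale h = cos φ / cos φ₀ and parallel scale k = cos φ₀ / cos φ (so areas are preserved, h·k = 1).
At 68.5°: h = 0.4232, k = 2.363; principal scales a = 2.363, b = 0.4232.
sin(ω/2) = (a − b)/(a + b) = 1.940/2.786 = 0.6962, so ω = 2 arcsin(0.6962) ≈ 88.2°.

88.2°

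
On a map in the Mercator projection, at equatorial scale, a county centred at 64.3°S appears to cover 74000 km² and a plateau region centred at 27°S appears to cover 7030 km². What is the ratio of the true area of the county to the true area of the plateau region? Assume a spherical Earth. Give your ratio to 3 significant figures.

On Mercator the areal scale is sec²φ, so true area = apparent × cos²φ.
True area of county: 74000 × cos²(64.3°) = 74000 × 0.1881 = 13920 km².
True area of plateau region: 7030 × cos²(27°) = 7030 × 0.7939 = 5581 km².
Ratio = 13920 / 5581 ≈ 2.49.

2.49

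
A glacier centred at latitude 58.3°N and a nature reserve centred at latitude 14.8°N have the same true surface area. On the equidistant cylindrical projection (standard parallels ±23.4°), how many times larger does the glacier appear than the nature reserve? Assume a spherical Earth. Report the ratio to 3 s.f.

With standard parallel φ₀ = 23.4°, the equirectangular projection gives x = Rλ cos φ₀, y = Rφ, so h = 1 and k = cos 23.4° / cos φ.
Areal scale at 58.3°: h·k = 1.000 × 1.747 = 1.747.
Areal scale at 14.8°: h·k = 1.000 × 0.9492 = 0.9492.
Ratio = 1.747/0.9492 ≈ 1.84.

1.84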